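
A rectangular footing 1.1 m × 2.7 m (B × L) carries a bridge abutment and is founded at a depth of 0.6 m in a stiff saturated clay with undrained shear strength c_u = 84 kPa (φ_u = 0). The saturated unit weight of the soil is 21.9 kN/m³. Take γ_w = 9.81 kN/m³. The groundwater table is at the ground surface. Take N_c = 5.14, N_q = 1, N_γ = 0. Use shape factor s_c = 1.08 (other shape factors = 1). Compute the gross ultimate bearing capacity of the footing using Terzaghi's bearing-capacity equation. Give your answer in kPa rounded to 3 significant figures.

q_ult ≈ 474 kPa

With the water table at the surface the whole profile is submerged: γ' = 21.9 − 9.81 = 12.09 kN/m³, so q = γ'·D_f = 7.254 kPa.
q_ult = c·N_c·s_c + q·N_q
     = 84 × 5.14 × 1.08 + 7.254 × 1
     = 466.3 + 7.254 = 473.55 kPa.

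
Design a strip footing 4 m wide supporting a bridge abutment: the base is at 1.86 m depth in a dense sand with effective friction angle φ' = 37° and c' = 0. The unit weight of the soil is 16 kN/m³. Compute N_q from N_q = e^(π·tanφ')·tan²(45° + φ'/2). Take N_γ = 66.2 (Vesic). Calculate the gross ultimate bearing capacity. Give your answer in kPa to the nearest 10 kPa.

tan37° = 0.7536, so N_q = e^(π×0.7536)·tan²(63.5°) = 10.669 × 4.023 = 42.92.
q = γ·D_f = 16 × 1.86 = 29.76 kPa.
q·N_q = 29.76 × 42.92 = 1277.3 kPa
0.5·γ·B·N_γ = 0.5 × 16 × 4 × 66.2 = 2118.4 kPa
q_ult = 1277.3 + 2118.4 = 3395.7 kPa.

q_ult ≈ 3400 kPa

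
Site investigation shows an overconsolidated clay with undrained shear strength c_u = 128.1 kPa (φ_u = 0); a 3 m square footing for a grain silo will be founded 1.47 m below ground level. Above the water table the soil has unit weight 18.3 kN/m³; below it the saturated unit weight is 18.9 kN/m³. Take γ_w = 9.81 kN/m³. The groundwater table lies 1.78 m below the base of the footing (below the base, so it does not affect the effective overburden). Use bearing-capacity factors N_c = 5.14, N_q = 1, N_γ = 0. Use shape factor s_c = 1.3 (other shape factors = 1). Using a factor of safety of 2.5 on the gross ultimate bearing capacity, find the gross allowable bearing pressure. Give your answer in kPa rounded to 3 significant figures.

Overburden at base level: q = 18.3 × 1.47 = 26.901 kPa.
Cohesion term c·N_c·s_c = 128.1 × 5.14 × 1.3 = 855.96 kPa; surcharge term q·N_q = 26.901 × 1 = 26.901 kPa.
q_ult = 855.96 + 26.901 = 882.87 kPa.
q_all = 882.87 / 2.5 = 353.15 kPa.

q_all ≈ 353 kPa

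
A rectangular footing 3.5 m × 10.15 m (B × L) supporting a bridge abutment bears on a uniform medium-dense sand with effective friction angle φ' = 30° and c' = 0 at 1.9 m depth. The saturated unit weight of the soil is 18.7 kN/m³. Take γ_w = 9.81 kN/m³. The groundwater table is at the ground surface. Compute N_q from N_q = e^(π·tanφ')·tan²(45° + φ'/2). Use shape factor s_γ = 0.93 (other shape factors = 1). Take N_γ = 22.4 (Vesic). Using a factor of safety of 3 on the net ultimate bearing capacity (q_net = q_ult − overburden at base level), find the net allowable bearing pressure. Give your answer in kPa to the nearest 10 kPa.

N_q = e^(π·tan30°)·tan²(60°) = 18.4.
With the water table at the surface the whole profile is submerged: γ' = 18.7 − 9.81 = 8.89 kN/m³, so q = γ'·D_f = 16.891 kPa; the same γ' applies in the ½γBN_γ term.
q_ult = q·N_q + 0.5·γ·B·N_γ·s_γ
     = 16.891 × 18.401 + 0.5 × 8.89 × 3.5 × 22.4 × 0.93
     = 310.81 + 324.09 = 634.91 kPa.
q_net = 634.91 − 16.891 = 618.02 kPa.
q_all(net) = 618.02 / 3 = 206.01 kPa.

q_all(net) ≈ 210 kPa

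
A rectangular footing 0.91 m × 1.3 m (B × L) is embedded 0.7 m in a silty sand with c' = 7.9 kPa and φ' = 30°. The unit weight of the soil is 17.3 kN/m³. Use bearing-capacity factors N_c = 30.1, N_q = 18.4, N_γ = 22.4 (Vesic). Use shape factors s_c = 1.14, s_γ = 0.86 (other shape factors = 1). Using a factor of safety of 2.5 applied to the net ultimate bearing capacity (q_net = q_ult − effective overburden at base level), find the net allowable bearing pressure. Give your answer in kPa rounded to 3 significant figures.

q_all(net) ≈ 253 kPa

Effective surcharge at the founding depth q = γ·D_f = 17.3 × 0.7 = 12.11 kPa.
q_ult = c·N_c·s_c + q·N_q + 0.5·γ·B·N_γ·s_γ
     = 7.9 × 30.1 × 1.14 + 12.11 × 18.4 + 0.5 × 17.3 × 0.91 × 22.4 × 0.86
     = 271.08 + 222.82 + 151.64 = 645.54 kPa.
Net ultimate: q_net = 645.54 − 12.11 = 633.43 kPa.
q_all(net) = 633.43 / 2.5 = 253.37 kPa.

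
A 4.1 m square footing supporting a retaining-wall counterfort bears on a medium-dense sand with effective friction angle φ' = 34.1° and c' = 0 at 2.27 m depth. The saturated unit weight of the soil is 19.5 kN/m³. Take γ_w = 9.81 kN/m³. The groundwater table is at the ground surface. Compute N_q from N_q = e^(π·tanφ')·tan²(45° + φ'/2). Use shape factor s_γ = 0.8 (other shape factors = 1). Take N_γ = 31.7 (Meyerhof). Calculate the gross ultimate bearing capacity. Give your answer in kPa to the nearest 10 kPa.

tan34.1° = 0.6771, so N_q = e^(π×0.6771)·tan²(62.05°) = 8.39 × 3.552 = 29.8.
Water table at ground surface, so effective unit weight γ' = 19.5 − 9.81 = 9.69 kN/m³ is used throughout; overburden q = 9.69 × 2.27 = 21.996 kPa; the same γ' applies in the ½γBN_γ term.
Surcharge term q·N_q = 21.996 × 29.801 = 655.52 kPa; self-weight term 0.5·γ·B·N_γ·s_γ = 0.5 × 9.69 × 4.1 × 31.7 × 0.8 = 503.76 kPa.
q_ult = 655.52 + 503.76 = 1159.3 kPa.

q_ult ≈ 1160 kPa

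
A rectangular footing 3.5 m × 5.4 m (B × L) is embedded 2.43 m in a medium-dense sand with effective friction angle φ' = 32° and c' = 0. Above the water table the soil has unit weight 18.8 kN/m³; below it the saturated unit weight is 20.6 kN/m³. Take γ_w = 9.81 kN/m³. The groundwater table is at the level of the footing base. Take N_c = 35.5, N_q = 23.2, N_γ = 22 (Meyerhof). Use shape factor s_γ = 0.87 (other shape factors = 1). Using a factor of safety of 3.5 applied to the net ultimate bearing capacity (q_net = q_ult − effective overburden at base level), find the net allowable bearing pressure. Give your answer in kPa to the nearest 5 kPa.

Effective surcharge at the founding depth q = γ·D_f = 18.8 × 2.43 = 45.684 kPa.
The water table coincides with the base, so in the self-weight term γ → γ' = 10.79 kN/m³.
q_ult = q·N_q + 0.5·γ·B·N_γ·s_γ
     = 45.684 × 23.2 + 0.5 × 10.79 × 3.5 × 22 × 0.87
     = 1059.9 + 361.41 = 1421.3 kPa.
Net ultimate: q_net = 1421.3 − 45.684 = 1375.6 kPa.
q_all(net) = 1375.6 / 3.5 = 393.03 kPa.

q_all(net) ≈ 395 kPa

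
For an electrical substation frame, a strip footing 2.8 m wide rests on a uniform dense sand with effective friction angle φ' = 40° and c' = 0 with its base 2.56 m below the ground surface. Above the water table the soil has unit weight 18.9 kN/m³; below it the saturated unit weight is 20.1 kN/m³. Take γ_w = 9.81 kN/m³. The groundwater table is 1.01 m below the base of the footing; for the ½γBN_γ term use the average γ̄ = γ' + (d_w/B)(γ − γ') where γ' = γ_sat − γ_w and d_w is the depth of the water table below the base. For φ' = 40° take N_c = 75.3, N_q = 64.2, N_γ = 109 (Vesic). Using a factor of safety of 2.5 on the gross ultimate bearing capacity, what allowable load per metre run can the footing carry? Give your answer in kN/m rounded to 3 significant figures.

≈ 5770 kN/m

Overburden at base level: q = 18.9 × 2.56 = 48.384 kPa.
The water table is 1.01 m below the base (< B = 2.8 m), so the ½γBN_γ term uses γ̄ = γ' + (d_w/B)(γ − γ') = 10.29 + (1.01/2.8)(18.9 − 10.29) = 13.396 kN/m³.
Surcharge term q·N_q = 48.384 × 64.2 = 3106.3 kPa; self-weight term 0.5·γ·B·N_γ = 0.5 × 13.396 × 2.8 × 109 = 2044.2 kPa.
q_ult = 3106.3 + 2044.2 = 5150.4 kPa.
Gross allowable pressure q_all = 5150.4 / 2.5 = 2060.2 kPa.
Allowable wall load = q_all × B = 2060.2 × 2.8 = 5768.5 kN per metre run.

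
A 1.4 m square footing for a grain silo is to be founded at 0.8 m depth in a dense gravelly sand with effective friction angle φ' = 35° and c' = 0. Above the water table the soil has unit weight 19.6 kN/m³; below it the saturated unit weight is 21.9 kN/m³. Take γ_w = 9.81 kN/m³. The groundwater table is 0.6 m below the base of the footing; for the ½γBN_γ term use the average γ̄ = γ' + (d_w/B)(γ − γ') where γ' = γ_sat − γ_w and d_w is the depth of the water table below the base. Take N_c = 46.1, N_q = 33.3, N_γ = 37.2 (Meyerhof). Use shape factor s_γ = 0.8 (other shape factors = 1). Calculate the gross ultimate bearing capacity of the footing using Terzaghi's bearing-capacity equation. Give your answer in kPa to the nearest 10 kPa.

q_ult ≈ 840 kPa

q = γ·D_f = 19.6 × 0.8 = 15.68 kPa.
γ' = 12.09 kN/m³; averaging over the depth B below the base, γ̄ = γ' + (d_w/B)(γ − γ') = 15.309 kN/m³.
q·N_q = 15.68 × 33.3 = 522.14 kPa
0.5·γ·B·N_γ·s_γ = 0.5 × 15.309 × 1.4 × 37.2 × 0.8 = 318.91 kPa
q_ult = 522.14 + 318.91 = 841.05 kPa.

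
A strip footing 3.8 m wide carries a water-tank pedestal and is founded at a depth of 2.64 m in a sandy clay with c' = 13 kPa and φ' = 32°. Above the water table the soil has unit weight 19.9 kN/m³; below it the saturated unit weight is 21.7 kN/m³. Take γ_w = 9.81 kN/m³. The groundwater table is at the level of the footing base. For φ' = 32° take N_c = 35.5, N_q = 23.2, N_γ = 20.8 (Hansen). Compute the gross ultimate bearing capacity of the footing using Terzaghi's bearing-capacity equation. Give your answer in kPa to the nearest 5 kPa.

q_ult ≈ 2150 kPa

Overburden at base level: q = 19.9 × 2.64 = 52.536 kPa.
Below the base the soil is submerged, so the ½γBN_γ term uses γ' = 21.7 − 9.81 = 11.89 kN/m³.
Cohesion term c·N_c = 13 × 35.5 = 461.5 kPa; surcharge term q·N_q = 52.536 × 23.2 = 1218.8 kPa; self-weight term 0.5·γ·B·N_γ = 0.5 × 11.89 × 3.8 × 20.8 = 469.89 kPa.
q_ult = 461.5 + 1218.8 + 469.89 = 2150.2 kPa.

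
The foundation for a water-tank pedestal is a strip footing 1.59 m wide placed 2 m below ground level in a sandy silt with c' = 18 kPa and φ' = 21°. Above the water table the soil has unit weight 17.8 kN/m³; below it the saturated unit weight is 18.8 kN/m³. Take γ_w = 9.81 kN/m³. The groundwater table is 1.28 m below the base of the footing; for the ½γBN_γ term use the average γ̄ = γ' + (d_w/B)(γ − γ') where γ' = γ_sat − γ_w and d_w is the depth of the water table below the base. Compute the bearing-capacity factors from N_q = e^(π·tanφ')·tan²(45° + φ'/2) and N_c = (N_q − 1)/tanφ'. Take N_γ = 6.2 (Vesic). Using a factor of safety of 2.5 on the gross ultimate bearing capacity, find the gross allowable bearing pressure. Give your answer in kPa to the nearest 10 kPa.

N_q = e^(π·tan21°)·tan²(55.5°) = 7.07; N_c = (N_q − 1)/tanφ' = 15.81.
Overburden at base level: q = 17.8 × 2 = 35.6 kPa.
The water table is 1.28 m below the base (< B = 1.59 m), so the ½γBN_γ term uses γ̄ = γ' + (d_w/B)(γ − γ') = 8.99 + (1.28/1.59)(17.8 − 8.99) = 16.082 kN/m³.
Cohesion term c·N_c = 18 × 15.815 = 284.67 kPa; surcharge term q·N_q = 35.6 × 7.0708 = 251.72 kPa; self-weight term 0.5·γ·B·N_γ = 0.5 × 16.082 × 1.59 × 6.2 = 79.27 kPa.
q_ult = 284.67 + 251.72 + 79.27 = 615.66 kPa.
q_all = 615.66 / 2.5 = 246.26 kPa.

q_all ≈ 250 kPa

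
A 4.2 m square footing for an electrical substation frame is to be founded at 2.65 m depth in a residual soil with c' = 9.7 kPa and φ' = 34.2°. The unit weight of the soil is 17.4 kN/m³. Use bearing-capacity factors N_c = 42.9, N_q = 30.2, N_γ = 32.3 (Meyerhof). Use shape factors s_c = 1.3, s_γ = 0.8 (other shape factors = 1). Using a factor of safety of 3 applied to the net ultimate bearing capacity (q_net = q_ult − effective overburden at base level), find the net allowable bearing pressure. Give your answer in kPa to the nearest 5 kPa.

q = γ·D_f = 17.4 × 2.65 = 46.11 kPa.
c·N_c·s_c = 9.7 × 42.9 × 1.3 = 540.97 kPa
q·N_q = 46.11 × 30.2 = 1392.5 kPa
0.5·γ·B·N_γ·s_γ = 0.5 × 17.4 × 4.2 × 32.3 × 0.8 = 944.19 kPa
q_ult = 540.97 + 1392.5 + 944.19 = 2877.7 kPa.
Net ultimate: q_net = 2877.7 − 46.11 = 2831.6 kPa.
q_all(net) = 2831.6 / 3 = 943.86 kPa.

q_all(net) ≈ 945 kPa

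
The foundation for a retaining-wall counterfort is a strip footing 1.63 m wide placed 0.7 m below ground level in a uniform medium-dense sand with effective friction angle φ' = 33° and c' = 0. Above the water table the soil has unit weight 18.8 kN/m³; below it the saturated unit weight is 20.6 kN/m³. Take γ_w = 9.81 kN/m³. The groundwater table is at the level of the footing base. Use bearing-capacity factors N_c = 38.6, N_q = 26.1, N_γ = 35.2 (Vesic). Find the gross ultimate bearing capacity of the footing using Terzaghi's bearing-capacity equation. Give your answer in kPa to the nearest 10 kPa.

q = γ·D_f = 18.8 × 0.7 = 13.16 kPa.
For the ½γBN_γ term take γ' = 20.6 − 9.81 = 10.79 kN/m³ (soil below base is submerged).
q·N_q = 13.16 × 26.1 = 343.48 kPa
0.5·γ·B·N_γ = 0.5 × 10.79 × 1.63 × 35.2 = 309.54 kPa
q_ult = 343.48 + 309.54 = 653.02 kPa.

q_ult ≈ 650 kPa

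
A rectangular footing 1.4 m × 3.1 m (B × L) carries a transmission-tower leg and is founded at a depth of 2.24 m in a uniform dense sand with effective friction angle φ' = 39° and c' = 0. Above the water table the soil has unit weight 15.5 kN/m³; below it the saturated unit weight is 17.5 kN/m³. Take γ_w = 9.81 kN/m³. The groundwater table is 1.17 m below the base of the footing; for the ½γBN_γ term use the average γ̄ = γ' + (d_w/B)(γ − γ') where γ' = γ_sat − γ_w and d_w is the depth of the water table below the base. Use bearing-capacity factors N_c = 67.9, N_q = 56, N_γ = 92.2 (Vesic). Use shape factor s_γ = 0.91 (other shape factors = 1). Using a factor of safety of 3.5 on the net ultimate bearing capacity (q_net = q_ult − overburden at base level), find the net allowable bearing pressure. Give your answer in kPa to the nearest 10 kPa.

Effective surcharge at the founding depth q = γ·D_f = 15.5 × 2.24 = 34.72 kPa.
With d_w = 1.17 m < B, γ̄ = 7.69 + (1.17/1.4) × (15.5 − 7.69) = 14.217 kN/m³.
q_ult = q·N_q + 0.5·γ·B·N_γ·s_γ
     = 34.72 × 56 + 0.5 × 14.217 × 1.4 × 92.2 × 0.91
     = 1944.3 + 834.98 = 2779.3 kPa.
q_net = 2779.3 − 34.72 = 2744.6 kPa.
q_all(net) = 2744.6 / 3.5 = 784.17 kPa.

q_all(net) ≈ 780 kPa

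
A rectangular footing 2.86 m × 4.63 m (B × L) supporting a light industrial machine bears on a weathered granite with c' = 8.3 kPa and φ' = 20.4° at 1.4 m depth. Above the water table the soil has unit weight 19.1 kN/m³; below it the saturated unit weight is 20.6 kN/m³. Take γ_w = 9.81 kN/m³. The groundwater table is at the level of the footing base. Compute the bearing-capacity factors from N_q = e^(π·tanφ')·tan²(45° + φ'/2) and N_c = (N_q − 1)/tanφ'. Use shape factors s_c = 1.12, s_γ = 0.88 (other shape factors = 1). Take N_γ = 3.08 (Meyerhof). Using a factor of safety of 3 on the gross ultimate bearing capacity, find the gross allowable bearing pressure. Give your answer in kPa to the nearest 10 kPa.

N_q = e^(π·tan20.4°)·tan²(55.2°) = 6.66; N_c = (N_q − 1)/tanφ' = 15.22.
Effective surcharge at the founding depth q = γ·D_f = 19.1 × 1.4 = 26.74 kPa.
The water table coincides with the base, so in the self-weight term γ → γ' = 10.79 kN/m³.
q_ult = c·N_c·s_c + q·N_q + 0.5·γ·B·N_γ·s_γ
     = 8.3 × 15.217 × 1.12 + 26.74 × 6.6591 + 0.5 × 10.79 × 2.86 × 3.08 × 0.88
     = 141.46 + 178.06 + 41.821 = 361.34 kPa.
q_all = 361.34 / 3 = 120.45 kPa.

q_all ≈ 120 kPa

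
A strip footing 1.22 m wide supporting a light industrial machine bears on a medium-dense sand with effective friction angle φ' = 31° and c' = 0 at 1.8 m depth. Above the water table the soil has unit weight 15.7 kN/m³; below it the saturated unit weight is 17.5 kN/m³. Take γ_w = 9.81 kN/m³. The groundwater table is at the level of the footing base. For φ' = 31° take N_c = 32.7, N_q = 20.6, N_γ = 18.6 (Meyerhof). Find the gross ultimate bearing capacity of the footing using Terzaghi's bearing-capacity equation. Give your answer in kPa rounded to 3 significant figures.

q_ult ≈ 669 kPa

Effective surcharge at the founding depth q = γ·D_f = 15.7 × 1.8 = 28.26 kPa.
The water table coincides with the base, so in the self-weight term γ → γ' = 7.69 kN/m³.
q_ult = q·N_q + 0.5·γ·B·N_γ
     = 28.26 × 20.6 + 0.5 × 7.69 × 1.22 × 18.6
     = 582.16 + 87.251 = 669.41 kPa.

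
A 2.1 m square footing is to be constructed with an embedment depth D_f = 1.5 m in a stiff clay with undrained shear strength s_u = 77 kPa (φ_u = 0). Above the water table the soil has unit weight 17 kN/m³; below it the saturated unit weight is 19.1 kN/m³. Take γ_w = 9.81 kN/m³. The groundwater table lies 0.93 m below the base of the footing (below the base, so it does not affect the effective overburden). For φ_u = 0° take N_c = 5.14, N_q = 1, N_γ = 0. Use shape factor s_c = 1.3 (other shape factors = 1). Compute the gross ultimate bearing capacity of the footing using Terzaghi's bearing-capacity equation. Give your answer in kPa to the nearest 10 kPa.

Effective surcharge at the founding depth q = γ·D_f = 17 × 1.5 = 25.5 kPa.
q_ult = c·N_c·s_c + q·N_q
     = 77 × 5.14 × 1.3 + 25.5 × 1
     = 514.51 + 25.5 = 540.01 kPa.

q_ult ≈ 540 kPa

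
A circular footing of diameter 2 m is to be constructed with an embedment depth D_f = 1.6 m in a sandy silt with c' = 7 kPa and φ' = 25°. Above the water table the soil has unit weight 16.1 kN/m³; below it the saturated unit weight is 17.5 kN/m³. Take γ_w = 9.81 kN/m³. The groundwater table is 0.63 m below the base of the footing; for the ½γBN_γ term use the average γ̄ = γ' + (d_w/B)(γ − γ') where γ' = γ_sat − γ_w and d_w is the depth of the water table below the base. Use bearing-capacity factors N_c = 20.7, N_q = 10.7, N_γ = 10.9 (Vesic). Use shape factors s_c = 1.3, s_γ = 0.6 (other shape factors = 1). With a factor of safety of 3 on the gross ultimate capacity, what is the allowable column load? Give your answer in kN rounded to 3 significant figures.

Effective surcharge at the founding depth q = γ·D_f = 16.1 × 1.6 = 25.76 kPa.
With d_w = 0.63 m < B, γ̄ = 7.69 + (0.63/2) × (16.1 − 7.69) = 10.339 kN/m³.
q_ult = c·N_c·s_c + q·N_q + 0.5·γ·B·N_γ·s_γ
     = 7 × 20.7 × 1.3 + 25.76 × 10.7 + 0.5 × 10.339 × 2 × 10.9 × 0.6
     = 188.37 + 275.63 + 67.618 = 531.62 kPa.
Gross allowable pressure q_all = 531.62 / 3 = 177.21 kPa.
Footing area = 3.1416 m², so allowable column load = 177.21 × 3.1416 = 556.71 kN.

P_all ≈ 557 kN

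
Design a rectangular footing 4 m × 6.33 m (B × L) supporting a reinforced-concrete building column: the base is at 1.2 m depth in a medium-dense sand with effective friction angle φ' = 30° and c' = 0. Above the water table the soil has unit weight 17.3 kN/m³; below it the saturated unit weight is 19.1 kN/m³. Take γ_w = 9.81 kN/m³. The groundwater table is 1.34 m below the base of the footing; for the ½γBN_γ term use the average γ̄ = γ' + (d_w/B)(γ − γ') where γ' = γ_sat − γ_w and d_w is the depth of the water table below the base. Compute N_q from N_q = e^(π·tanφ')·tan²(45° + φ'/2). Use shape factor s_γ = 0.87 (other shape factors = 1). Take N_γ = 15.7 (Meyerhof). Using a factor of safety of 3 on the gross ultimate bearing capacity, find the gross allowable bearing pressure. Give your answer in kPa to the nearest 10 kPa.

N_q = e^(π·tan30°)·tan²(60°) = 18.4.
Overburden at base level: q = 17.3 × 1.2 = 20.76 kPa.
The water table is 1.34 m below the base (< B = 4 m), so the ½γBN_γ term uses γ̄ = γ' + (d_w/B)(γ − γ') = 9.29 + (1.34/4)(17.3 − 9.29) = 11.973 kN/m³.
Surcharge term q·N_q = 20.76 × 18.401 = 382.01 kPa; self-weight term 0.5·γ·B·N_γ·s_γ = 0.5 × 11.973 × 4 × 15.7 × 0.87 = 327.09 kPa.
q_ult = 382.01 + 327.09 = 709.1 kPa.
q_all = 709.1 / 3 = 236.37 kPa.

q_all ≈ 240 kPa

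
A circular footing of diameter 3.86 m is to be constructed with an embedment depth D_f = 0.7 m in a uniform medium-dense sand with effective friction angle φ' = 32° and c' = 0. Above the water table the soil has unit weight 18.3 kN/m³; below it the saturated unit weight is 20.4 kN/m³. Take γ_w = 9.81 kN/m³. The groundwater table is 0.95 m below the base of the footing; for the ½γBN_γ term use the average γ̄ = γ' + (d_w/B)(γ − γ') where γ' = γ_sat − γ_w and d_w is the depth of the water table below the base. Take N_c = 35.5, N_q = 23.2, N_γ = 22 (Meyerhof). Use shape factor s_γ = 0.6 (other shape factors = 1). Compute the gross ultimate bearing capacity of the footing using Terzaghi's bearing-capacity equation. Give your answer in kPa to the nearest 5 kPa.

Overburden at base level: q = 18.3 × 0.7 = 12.81 kPa.
The water table is 0.95 m below the base (< B = 3.86 m), so the ½γBN_γ term uses γ̄ = γ' + (d_w/B)(γ − γ') = 10.59 + (0.95/3.86)(18.3 − 10.59) = 12.488 kN/m³.
Surcharge term q·N_q = 12.81 × 23.2 = 297.19 kPa; self-weight term 0.5·γ·B·N_γ·s_γ = 0.5 × 12.488 × 3.86 × 22 × 0.6 = 318.13 kPa.
q_ult = 297.19 + 318.13 = 615.32 kPa.

q_ult ≈ 615 kPa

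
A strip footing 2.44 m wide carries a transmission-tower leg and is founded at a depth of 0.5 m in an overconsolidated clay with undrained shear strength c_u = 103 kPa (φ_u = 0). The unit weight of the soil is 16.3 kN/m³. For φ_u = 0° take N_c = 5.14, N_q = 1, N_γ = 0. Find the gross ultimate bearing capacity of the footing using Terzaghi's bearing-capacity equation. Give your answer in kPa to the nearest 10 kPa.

Overburden at base level: q = 16.3 × 0.5 = 8.15 kPa.
Cohesion term c·N_c = 103 × 5.14 = 529.42 kPa; surcharge term q·N_q = 8.15 × 1 = 8.15 kPa.
q_ult = 529.42 + 8.15 = 537.57 kPa.

q_ult ≈ 540 kPa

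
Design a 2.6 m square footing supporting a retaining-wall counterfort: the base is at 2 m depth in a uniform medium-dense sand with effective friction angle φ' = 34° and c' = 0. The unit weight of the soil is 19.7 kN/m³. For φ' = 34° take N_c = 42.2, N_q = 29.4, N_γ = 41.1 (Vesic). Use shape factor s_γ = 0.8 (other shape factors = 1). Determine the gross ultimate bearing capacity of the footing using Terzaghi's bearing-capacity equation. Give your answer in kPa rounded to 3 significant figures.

q = γ·D_f = 19.7 × 2 = 39.4 kPa.
q·N_q = 39.4 × 29.4 = 1158.4 kPa
0.5·γ·B·N_γ·s_γ = 0.5 × 19.7 × 2.6 × 41.1 × 0.8 = 842.06 kPa
q_ult = 1158.4 + 842.06 = 2000.4 kPa.

q_ult ≈ 2000 kPa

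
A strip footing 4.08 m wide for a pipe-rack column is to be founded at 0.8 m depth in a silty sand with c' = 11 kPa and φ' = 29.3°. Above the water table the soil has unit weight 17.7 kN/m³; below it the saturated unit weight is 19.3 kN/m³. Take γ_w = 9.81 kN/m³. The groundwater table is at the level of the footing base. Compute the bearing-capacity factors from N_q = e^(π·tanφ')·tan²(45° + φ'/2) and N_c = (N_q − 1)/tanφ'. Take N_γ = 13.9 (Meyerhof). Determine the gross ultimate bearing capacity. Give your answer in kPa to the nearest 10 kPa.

q_ult ≈ 820 kPa

tan29.3° = 0.5612, so N_q = e^(π×0.5612)·tan²(59.65°) = 5.83 × 2.917 = 17.
N_c = (17 − 1)/tan29.3° = 28.52.
Effective surcharge at the founding depth q = γ·D_f = 17.7 × 0.8 = 14.16 kPa.
The water table coincides with the base, so in the self-weight term γ → γ' = 9.49 kN/m³.
q_ult = c·N_c + q·N_q + 0.5·γ·B·N_γ
     = 11 × 28.52 + 14.16 × 17.004 + 0.5 × 9.49 × 4.08 × 13.9
     = 313.72 + 240.78 + 269.1 = 823.6 kPa.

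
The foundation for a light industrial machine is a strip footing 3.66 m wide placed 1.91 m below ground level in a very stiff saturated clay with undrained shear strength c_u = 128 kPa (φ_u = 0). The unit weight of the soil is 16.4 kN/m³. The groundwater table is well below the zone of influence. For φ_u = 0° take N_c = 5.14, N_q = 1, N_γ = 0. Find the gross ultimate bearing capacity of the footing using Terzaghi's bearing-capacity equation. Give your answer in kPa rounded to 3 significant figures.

q_ult ≈ 689 kPa

Effective surcharge at the founding depth q = γ·D_f = 16.4 × 1.91 = 31.324 kPa.
q_ult = c·N_c + q·N_q
     = 128 × 5.14 + 31.324 × 1
     = 657.92 + 31.324 = 689.24 kPa.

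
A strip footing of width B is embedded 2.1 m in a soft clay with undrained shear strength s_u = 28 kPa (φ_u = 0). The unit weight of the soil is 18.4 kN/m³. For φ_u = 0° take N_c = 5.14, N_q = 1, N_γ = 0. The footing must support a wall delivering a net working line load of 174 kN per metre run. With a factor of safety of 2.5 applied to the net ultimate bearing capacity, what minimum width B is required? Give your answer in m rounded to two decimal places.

B = 3.02 m

Effective surcharge at the founding depth q = γ·D_f = 18.4 × 2.1 = 38.64 kPa.
q_ult = c·N_c + q·N_q
     = 28 × 5.14 + 38.64 × 1
     = 143.92 + 38.64 = 182.56 kPa.
For φ = 0 the ½γBN_γ term vanishes, so q_ult is independent of B. q_net = 182.56 − 38.64 = 143.92 kPa; q_all(net) = 143.92/2.5 = 57.568 kPa.
Required width B = w / q_all(net) = 174 / 57.568 = 3.023 m.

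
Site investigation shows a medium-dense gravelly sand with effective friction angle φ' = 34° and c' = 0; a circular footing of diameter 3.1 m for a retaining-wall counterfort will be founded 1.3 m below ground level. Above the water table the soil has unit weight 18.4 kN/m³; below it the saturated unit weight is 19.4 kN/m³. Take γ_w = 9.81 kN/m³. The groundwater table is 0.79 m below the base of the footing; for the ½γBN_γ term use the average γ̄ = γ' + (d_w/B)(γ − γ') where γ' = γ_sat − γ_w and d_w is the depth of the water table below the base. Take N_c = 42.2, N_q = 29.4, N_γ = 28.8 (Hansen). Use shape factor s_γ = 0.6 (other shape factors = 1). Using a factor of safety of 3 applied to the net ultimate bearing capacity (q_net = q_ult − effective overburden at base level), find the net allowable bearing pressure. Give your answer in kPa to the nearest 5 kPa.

Overburden at base level: q = 18.4 × 1.3 = 23.92 kPa.
The water table is 0.79 m below the base (< B = 3.1 m), so the ½γBN_γ term uses γ̄ = γ' + (d_w/B)(γ − γ') = 9.59 + (0.79/3.1)(18.4 − 9.59) = 11.835 kN/m³.
Surcharge term q·N_q = 23.92 × 29.4 = 703.25 kPa; self-weight term 0.5·γ·B·N_γ·s_γ = 0.5 × 11.835 × 3.1 × 28.8 × 0.6 = 316.99 kPa.
q_ult = 703.25 + 316.99 = 1020.2 kPa.
Net ultimate: q_net = 1020.2 − 23.92 = 996.32 kPa.
q_all(net) = 996.32 / 3 = 332.11 kPa.

q_all(net) ≈ 330 kPa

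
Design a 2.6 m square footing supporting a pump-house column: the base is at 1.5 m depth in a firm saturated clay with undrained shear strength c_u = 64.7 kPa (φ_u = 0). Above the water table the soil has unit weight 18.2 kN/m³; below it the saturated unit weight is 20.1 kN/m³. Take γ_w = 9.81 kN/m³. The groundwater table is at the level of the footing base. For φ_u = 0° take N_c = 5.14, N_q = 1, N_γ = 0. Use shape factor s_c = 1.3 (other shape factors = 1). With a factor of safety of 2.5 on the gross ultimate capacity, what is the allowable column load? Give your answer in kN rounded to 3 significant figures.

P_all ≈ 1240 kN

q = γ·D_f = 18.2 × 1.5 = 27.3 kPa.
c·N_c·s_c = 64.7 × 5.14 × 1.3 = 432.33 kPa
q·N_q = 27.3 × 1 = 27.3 kPa
q_ult = 432.33 + 27.3 = 459.63 kPa.
Gross allowable pressure q_all = 459.63 / 2.5 = 183.85 kPa.
Footing area = 6.76 m², so allowable column load = 183.85 × 6.76 = 1242.8 kN.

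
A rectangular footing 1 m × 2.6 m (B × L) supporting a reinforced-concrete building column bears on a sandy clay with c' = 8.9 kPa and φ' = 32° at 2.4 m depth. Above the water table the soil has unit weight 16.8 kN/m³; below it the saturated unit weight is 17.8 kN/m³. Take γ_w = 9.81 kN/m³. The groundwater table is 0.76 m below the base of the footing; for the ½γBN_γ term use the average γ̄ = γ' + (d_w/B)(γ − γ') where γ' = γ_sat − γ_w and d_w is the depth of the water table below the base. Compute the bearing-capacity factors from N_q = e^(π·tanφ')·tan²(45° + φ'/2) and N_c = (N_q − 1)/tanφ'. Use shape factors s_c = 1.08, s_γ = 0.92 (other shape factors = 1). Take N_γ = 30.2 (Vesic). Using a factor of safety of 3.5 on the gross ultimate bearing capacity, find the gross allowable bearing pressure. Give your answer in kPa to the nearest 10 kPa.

q_all ≈ 420 kPa

N_q = e^(π·tan32°)·tan²(61°) = 23.18; N_c = (N_q − 1)/tanφ' = 35.49.
Overburden at base level: q = 16.8 × 2.4 = 40.32 kPa.
The water table is 0.76 m below the base (< B = 1 m), so the ½γBN_γ term uses γ̄ = γ' + (d_w/B)(γ − γ') = 7.99 + (0.76/1)(16.8 − 7.99) = 14.686 kN/m³.
Cohesion term c·N_c·s_c = 8.9 × 35.49 × 1.08 = 341.13 kPa; surcharge term q·N_q = 40.32 × 23.177 = 934.49 kPa; self-weight term 0.5·γ·B·N_γ·s_γ = 0.5 × 14.686 × 1 × 30.2 × 0.92 = 204.01 kPa.
q_ult = 341.13 + 934.49 + 204.01 = 1479.6 kPa.
q_all = 1479.6 / 3.5 = 422.75 kPa.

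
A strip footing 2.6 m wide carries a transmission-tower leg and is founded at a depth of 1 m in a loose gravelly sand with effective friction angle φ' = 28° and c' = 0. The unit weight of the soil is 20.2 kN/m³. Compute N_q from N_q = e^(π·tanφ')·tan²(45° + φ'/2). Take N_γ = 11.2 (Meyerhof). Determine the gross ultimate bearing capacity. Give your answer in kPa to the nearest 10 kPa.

q_ult ≈ 590 kPa

tan28° = 0.5317, so N_q = e^(π×0.5317)·tan²(59°) = 5.314 × 2.77 = 14.72.
Effective surcharge at the founding depth q = γ·D_f = 20.2 × 1 = 20.2 kPa.
q_ult = q·N_q + 0.5·γ·B·N_γ
     = 20.2 × 14.72 + 0.5 × 20.2 × 2.6 × 11.2
     = 297.34 + 294.11 = 591.45 kPa.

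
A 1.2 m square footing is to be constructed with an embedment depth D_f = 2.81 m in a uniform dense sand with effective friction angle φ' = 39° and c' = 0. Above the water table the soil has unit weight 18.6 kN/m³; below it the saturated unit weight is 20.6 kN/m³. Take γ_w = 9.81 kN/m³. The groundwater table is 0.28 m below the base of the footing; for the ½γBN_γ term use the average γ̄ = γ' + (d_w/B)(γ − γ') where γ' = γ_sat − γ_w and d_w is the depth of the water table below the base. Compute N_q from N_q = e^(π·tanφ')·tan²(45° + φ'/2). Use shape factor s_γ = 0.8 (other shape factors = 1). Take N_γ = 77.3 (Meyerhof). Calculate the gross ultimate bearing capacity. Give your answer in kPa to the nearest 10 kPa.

tan39° = 0.8098, so N_q = e^(π×0.8098)·tan²(64.5°) = 12.731 × 4.395 = 55.96.
Effective surcharge at the founding depth q = γ·D_f = 18.6 × 2.81 = 52.266 kPa.
With d_w = 0.28 m < B, γ̄ = 10.79 + (0.28/1.2) × (18.6 − 10.79) = 12.612 kN/m³.
q_ult = q·N_q + 0.5·γ·B·N_γ·s_γ
     = 52.266 × 55.957 + 0.5 × 12.612 × 1.2 × 77.3 × 0.8
     = 2924.7 + 467.97 = 3392.6 kPa.

q_ult ≈ 3390 kPa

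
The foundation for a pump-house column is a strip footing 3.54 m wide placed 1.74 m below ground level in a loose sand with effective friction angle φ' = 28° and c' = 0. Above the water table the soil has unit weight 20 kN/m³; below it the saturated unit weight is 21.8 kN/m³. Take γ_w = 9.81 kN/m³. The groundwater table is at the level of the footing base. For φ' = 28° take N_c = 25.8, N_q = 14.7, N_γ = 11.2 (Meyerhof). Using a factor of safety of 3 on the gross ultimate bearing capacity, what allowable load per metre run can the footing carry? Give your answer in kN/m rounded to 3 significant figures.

Effective surcharge at the founding depth q = γ·D_f = 20 × 1.74 = 34.8 kPa.
The water table coincides with the base, so in the self-weight term γ → γ' = 11.99 kN/m³.
q_ult = q·N_q + 0.5·γ·B·N_γ
     = 34.8 × 14.7 + 0.5 × 11.99 × 3.54 × 11.2
     = 511.56 + 237.69 = 749.25 kPa.
Gross allowable pressure q_all = 749.25 / 3 = 249.75 kPa.
Allowable wall load = q_all × B = 249.75 × 3.54 = 884.11 kN per metre run.

≈ 884 kN/m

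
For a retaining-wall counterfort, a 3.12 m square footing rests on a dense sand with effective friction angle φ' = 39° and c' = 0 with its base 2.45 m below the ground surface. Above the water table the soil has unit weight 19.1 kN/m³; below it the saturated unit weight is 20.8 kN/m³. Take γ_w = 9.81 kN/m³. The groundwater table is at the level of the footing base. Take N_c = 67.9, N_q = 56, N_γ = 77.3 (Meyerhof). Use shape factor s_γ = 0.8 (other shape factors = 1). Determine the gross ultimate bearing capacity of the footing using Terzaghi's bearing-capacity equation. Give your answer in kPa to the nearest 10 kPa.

Effective surcharge at the founding depth q = γ·D_f = 19.1 × 2.45 = 46.795 kPa.
The water table coincides with the base, so in the self-weight term γ → γ' = 10.99 kN/m³.
q_ult = q·N_q + 0.5·γ·B·N_γ·s_γ
     = 46.795 × 56 + 0.5 × 10.99 × 3.12 × 77.3 × 0.8
     = 2620.5 + 1060.2 = 3680.7 kPa.

q_ult ≈ 3680 kPa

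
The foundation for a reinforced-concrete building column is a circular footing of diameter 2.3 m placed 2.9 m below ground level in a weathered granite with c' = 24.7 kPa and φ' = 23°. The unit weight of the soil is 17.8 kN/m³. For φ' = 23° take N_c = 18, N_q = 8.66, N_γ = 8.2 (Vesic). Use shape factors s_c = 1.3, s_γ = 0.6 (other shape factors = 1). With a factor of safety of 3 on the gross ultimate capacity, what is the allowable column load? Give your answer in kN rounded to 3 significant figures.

P_all ≈ 1560 kN

Effective surcharge at the founding depth q = γ·D_f = 17.8 × 2.9 = 51.62 kPa.
q_ult = c·N_c·s_c + q·N_q + 0.5·γ·B·N_γ·s_γ
     = 24.7 × 18 × 1.3 + 51.62 × 8.66 + 0.5 × 17.8 × 2.3 × 8.2 × 0.6
     = 577.98 + 447.03 + 100.71 = 1125.7 kPa.
Gross allowable pressure q_all = 1125.7 / 3 = 375.24 kPa.
Footing area = 4.1548 m², so allowable column load = 375.24 × 4.1548 = 1559 kN.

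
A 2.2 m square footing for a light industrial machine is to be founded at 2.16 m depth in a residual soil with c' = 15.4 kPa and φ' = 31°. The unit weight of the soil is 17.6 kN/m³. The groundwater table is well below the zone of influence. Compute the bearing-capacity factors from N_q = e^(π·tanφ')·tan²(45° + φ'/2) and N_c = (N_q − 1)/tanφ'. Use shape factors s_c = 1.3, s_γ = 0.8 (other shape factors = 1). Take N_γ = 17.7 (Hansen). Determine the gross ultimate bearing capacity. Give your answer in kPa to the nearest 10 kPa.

tan31° = 0.6009, so N_q = e^(π×0.6009)·tan²(60.5°) = 6.604 × 3.124 = 20.63.
N_c = (20.63 − 1)/tan31° = 32.67.
Effective surcharge at the founding depth q = γ·D_f = 17.6 × 2.16 = 38.016 kPa.
q_ult = c·N_c·s_c + q·N_q + 0.5·γ·B·N_γ·s_γ
     = 15.4 × 32.671 × 1.3 + 38.016 × 20.631 + 0.5 × 17.6 × 2.2 × 17.7 × 0.8
     = 654.08 + 784.3 + 274.14 = 1712.5 kPa.

q_ult ≈ 1710 kPa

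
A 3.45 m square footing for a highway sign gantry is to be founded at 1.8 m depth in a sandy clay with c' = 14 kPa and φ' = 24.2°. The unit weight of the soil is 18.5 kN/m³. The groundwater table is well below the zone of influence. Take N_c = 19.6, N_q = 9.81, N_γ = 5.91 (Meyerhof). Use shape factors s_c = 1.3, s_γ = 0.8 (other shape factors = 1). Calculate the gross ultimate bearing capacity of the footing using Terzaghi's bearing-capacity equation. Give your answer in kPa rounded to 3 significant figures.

Effective surcharge at the founding depth q = γ·D_f = 18.5 × 1.8 = 33.3 kPa.
q_ult = c·N_c·s_c + q·N_q + 0.5·γ·B·N_γ·s_γ
     = 14 × 19.6 × 1.3 + 33.3 × 9.81 + 0.5 × 18.5 × 3.45 × 5.91 × 0.8
     = 356.72 + 326.67 + 150.88 = 834.28 kPa.

q_ult ≈ 834 kPa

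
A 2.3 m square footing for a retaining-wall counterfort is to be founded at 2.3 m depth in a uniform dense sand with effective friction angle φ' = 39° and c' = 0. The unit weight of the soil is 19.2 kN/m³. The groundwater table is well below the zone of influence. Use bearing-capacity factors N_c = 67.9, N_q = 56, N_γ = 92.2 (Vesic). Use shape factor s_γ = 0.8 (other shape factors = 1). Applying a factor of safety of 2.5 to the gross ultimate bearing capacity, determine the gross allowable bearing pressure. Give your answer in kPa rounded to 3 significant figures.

q_all ≈ 1640 kPa

Overburden at base level: q = 19.2 × 2.3 = 44.16 kPa.
Surcharge term q·N_q = 44.16 × 56 = 2473 kPa; self-weight term 0.5·γ·B·N_γ·s_γ = 0.5 × 19.2 × 2.3 × 92.2 × 0.8 = 1628.6 kPa.
q_ult = 2473 + 1628.6 = 4101.6 kPa.
q_all = q_ult / FS = 4101.6 / 2.5 = 1640.6 kPa.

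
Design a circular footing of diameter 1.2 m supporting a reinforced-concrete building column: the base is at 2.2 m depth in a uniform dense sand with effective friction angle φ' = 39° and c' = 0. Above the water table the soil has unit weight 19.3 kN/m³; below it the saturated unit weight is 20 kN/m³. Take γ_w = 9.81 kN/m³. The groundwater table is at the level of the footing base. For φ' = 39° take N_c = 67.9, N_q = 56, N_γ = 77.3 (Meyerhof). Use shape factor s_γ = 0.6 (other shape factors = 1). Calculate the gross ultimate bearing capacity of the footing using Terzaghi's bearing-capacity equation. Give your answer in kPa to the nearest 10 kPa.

q_ult ≈ 2660 kPa

Overburden at base level: q = 19.3 × 2.2 = 42.46 kPa.
Below the base the soil is submerged, so the ½γBN_γ term uses γ' = 20 − 9.81 = 10.19 kN/m³.
Surcharge term q·N_q = 42.46 × 56 = 2377.8 kPa; self-weight term 0.5·γ·B·N_γ·s_γ = 0.5 × 10.19 × 1.2 × 77.3 × 0.6 = 283.57 kPa.
q_ult = 2377.8 + 283.57 = 2661.3 kPa.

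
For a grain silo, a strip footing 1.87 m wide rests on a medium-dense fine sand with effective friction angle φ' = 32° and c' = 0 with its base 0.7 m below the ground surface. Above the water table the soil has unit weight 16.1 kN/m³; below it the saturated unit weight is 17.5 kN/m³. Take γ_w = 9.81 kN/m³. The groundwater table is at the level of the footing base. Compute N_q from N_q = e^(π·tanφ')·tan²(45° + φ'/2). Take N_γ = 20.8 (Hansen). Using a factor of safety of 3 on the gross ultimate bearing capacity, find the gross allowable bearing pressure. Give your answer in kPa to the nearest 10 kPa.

q_all ≈ 140 kPa

N_q = e^(π·tan32°)·tan²(61°) = 23.18.
Overburden at base level: q = 16.1 × 0.7 = 11.27 kPa.
Below the base the soil is submerged, so the ½γBN_γ term uses γ' = 17.5 − 9.81 = 7.69 kN/m³.
Surcharge term q·N_q = 11.27 × 23.177 = 261.2 kPa; self-weight term 0.5·γ·B·N_γ = 0.5 × 7.69 × 1.87 × 20.8 = 149.56 kPa.
q_ult = 261.2 + 149.56 = 410.76 kPa.
q_all = 410.76 / 3 = 136.92 kPa.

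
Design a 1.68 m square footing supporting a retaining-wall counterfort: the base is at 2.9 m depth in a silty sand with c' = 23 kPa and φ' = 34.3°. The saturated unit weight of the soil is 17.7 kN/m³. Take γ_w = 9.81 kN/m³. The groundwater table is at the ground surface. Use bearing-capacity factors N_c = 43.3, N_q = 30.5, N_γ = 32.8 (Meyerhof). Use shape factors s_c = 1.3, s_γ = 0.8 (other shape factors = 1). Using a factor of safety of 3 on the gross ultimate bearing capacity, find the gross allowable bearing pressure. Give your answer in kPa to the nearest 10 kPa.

Water table at ground surface, so effective unit weight γ' = 17.7 − 9.81 = 7.89 kN/m³ is used throughout; overburden q = 7.89 × 2.9 = 22.881 kPa; the same γ' applies in the ½γBN_γ term.
Cohesion term c·N_c·s_c = 23 × 43.3 × 1.3 = 1294.7 kPa; surcharge term q·N_q = 22.881 × 30.5 = 697.87 kPa; self-weight term 0.5·γ·B·N_γ·s_γ = 0.5 × 7.89 × 1.68 × 32.8 × 0.8 = 173.91 kPa.
q_ult = 1294.7 + 697.87 + 173.91 = 2166.4 kPa.
q_all = 2166.4 / 3 = 722.15 kPa.

q_all ≈ 720 kPa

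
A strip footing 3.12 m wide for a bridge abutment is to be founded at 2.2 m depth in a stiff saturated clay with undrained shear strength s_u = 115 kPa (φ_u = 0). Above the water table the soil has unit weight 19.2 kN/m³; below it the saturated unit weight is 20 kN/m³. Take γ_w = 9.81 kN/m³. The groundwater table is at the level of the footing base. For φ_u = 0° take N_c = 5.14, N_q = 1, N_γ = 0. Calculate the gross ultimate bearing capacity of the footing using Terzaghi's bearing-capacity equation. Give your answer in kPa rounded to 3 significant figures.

Overburden at base level: q = 19.2 × 2.2 = 42.24 kPa.
Cohesion term c·N_c = 115 × 5.14 = 591.1 kPa; surcharge term q·N_q = 42.24 × 1 = 42.24 kPa.
q_ult = 591.1 + 42.24 = 633.34 kPa.

q_ult ≈ 633 kPa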